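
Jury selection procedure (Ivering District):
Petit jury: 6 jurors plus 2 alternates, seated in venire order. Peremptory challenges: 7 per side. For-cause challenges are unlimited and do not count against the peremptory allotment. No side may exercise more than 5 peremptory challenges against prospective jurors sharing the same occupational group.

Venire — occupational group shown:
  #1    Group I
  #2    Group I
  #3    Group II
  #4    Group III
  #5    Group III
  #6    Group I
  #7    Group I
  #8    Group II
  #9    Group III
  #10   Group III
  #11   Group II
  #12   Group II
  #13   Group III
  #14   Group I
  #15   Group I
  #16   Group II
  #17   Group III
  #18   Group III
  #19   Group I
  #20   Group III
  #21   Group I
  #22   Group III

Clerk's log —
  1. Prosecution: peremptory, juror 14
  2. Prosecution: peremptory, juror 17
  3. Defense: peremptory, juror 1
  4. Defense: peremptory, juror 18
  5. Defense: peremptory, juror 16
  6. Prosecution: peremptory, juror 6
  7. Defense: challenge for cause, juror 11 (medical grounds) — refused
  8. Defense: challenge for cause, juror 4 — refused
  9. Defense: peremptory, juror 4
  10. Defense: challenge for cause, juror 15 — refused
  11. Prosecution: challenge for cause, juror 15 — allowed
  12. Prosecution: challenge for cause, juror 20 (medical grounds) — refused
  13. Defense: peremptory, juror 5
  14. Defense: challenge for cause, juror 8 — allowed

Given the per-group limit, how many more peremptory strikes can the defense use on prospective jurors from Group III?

Defense peremptories so far: #1, #18, #16, #4, #5 — 5 of 7 used, 2 left overall.
Against Group III: #18, #4, #5 — 3 used; per-group cap 5 leaves 2.
Binding limit: min(2, 2) = 2.

2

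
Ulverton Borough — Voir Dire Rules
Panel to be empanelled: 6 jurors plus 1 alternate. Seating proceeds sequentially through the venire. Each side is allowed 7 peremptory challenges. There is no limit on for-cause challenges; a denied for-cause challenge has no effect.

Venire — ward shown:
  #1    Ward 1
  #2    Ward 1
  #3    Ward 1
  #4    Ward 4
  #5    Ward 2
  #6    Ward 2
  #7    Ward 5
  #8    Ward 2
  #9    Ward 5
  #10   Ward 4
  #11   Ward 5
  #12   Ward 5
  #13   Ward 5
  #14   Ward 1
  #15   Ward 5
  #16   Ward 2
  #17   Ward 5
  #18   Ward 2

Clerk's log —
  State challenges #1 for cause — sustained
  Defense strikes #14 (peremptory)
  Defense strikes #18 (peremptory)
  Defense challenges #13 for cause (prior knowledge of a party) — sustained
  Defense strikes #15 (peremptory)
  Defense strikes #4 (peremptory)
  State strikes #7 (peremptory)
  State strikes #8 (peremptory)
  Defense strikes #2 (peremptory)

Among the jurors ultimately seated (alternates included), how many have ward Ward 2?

Removed: #1, #2, #4, #7, #8, #13, #14, #15, #18.
Seated (7 incl. alternates): #3, #5, #6, #9, #10, #11, #12.
Of those, in Ward 2: #5, #6 → 2.

2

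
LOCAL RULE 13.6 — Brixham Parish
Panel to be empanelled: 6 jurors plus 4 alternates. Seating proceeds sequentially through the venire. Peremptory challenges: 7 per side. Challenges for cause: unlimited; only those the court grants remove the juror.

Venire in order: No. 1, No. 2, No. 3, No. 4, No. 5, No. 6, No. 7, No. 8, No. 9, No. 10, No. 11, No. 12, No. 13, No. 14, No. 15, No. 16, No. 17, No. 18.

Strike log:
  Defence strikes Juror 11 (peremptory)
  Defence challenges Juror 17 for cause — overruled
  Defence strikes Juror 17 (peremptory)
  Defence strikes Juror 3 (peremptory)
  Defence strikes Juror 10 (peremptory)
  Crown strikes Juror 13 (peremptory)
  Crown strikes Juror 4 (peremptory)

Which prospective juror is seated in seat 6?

8

Removed: #3, #4, #10, #11, #13, #17.
Seating in order: seats 1–6 → #1, #2, #5, #6, #7, #8; alternates → #9, #12, #14, #15.
So seat 6 is #8.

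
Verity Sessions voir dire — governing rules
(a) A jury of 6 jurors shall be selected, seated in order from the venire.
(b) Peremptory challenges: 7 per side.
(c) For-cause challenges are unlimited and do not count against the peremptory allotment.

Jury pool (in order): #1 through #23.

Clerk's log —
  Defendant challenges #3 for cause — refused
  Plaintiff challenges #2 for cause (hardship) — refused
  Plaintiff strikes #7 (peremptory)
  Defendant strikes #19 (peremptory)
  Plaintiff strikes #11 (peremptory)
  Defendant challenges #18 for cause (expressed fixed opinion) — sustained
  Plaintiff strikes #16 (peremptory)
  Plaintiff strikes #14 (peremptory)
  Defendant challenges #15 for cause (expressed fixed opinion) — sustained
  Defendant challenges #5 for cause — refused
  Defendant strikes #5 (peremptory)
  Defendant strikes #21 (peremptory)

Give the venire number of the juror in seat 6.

Removed: #5, #7, #11, #14, #15, #16, #18, #19, #21. (#2, #3 stay — for-cause denied.)
Seating in order: seats 1–6 → #1, #2, #3, #4, #6, #8.
So seat 6 is #8.

8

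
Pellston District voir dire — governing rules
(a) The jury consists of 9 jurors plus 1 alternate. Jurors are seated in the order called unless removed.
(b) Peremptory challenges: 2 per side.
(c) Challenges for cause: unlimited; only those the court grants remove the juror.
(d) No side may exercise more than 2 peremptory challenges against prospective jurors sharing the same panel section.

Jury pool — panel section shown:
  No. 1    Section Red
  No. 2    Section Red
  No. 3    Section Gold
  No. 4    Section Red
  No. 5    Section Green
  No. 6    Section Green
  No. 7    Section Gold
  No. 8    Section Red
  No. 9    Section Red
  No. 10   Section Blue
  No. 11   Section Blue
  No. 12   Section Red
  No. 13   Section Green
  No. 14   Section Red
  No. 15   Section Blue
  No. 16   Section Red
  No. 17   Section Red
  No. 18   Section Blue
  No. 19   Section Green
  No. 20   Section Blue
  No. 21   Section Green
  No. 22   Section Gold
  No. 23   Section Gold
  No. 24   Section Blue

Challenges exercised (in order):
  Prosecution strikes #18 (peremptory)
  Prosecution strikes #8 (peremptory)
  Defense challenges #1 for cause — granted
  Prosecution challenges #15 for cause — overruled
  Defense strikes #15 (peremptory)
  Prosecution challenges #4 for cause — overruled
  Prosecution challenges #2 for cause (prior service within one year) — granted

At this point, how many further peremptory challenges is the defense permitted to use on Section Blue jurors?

Defense peremptories so far: #15 — 1 of 2 used, 1 left overall.
Against Section Blue: #15 — 1 used; per-section cap 2 leaves 1.
Binding limit: min(1, 1) = 1.

1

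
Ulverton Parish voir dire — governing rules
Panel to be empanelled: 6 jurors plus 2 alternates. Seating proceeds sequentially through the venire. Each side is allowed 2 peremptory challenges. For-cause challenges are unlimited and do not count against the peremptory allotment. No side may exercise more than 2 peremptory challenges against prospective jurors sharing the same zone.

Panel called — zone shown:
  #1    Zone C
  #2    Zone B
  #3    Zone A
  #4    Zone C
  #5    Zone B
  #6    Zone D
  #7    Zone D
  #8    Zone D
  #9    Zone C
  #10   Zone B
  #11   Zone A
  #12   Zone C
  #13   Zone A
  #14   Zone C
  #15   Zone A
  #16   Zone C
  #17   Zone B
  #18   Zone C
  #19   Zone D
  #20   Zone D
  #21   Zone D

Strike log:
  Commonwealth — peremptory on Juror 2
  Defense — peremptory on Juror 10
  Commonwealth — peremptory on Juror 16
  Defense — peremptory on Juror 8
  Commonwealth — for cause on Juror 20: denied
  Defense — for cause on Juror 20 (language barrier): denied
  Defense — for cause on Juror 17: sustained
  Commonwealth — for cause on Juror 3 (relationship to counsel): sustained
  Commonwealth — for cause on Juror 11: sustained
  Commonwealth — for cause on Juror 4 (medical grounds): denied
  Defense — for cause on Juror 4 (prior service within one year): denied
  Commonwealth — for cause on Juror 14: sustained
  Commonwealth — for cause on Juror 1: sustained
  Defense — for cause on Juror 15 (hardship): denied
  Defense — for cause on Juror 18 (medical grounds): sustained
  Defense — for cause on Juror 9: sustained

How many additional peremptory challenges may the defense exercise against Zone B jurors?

Defense peremptories so far: #10, #8 — 2 of 2 used, 0 left overall.
Against Zone B: #10 — 1 used; per-zone cap 2 leaves 1.
Binding limit: min(0, 1) = 0.

0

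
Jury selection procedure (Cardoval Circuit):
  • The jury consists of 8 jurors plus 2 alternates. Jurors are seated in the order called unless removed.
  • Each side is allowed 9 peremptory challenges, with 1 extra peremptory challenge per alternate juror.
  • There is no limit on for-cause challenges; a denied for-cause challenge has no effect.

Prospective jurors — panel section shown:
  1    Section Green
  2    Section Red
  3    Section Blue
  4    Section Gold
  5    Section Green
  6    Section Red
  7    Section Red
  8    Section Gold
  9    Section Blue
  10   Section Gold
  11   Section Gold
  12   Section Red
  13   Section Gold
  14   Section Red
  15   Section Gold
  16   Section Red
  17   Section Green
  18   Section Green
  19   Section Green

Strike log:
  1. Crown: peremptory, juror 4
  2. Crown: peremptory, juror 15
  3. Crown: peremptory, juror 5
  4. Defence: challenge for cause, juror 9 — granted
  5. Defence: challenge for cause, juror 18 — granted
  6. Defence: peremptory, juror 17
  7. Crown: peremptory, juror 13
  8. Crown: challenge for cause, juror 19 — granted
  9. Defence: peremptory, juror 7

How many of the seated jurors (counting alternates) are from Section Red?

Removed: #4, #5, #7, #9, #13, #15, #17, #18, #19.
Seated (10 incl. alternates): #1, #2, #3, #6, #8, #10, #11, #12, #14, #16.
Of those, in Section Red: #2, #6, #12, #14, #16 → 5.

5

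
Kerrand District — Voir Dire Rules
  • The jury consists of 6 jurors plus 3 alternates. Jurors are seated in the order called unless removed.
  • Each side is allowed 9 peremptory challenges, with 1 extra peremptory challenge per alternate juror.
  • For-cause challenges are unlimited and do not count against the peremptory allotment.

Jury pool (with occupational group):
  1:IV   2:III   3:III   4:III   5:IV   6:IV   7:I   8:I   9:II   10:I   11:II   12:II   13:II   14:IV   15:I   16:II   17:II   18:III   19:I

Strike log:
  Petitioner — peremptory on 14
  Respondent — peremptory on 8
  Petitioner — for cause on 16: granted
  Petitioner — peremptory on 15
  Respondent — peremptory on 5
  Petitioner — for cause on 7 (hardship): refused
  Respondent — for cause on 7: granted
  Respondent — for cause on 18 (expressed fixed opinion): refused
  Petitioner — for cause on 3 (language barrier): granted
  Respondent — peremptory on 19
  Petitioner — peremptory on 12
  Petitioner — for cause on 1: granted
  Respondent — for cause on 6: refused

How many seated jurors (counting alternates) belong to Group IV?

Removed: #1, #3, #5, #7, #8, #12, #14, #15, #16, #19.
Seated (9 incl. alternates): #2, #4, #6, #9, #10, #11, #13, #17, #18.
Of those, in Group IV: #6 → 1.

1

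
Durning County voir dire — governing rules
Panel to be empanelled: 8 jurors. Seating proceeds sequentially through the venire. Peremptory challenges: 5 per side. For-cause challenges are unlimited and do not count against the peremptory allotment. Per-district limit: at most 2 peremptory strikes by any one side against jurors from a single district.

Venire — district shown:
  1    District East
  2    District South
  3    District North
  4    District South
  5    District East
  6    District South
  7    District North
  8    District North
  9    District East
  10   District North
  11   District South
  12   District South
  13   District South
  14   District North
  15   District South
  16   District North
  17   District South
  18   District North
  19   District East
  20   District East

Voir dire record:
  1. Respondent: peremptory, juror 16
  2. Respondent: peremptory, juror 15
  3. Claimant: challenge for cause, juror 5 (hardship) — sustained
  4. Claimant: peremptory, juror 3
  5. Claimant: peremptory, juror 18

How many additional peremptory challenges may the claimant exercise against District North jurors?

0

Claimant peremptories so far: #3, #18 — 2 of 5 used, 3 left overall.
Against District North: #3, #18 — 2 used; per-district cap 2 leaves 0.
Binding limit: min(3, 0) = 0.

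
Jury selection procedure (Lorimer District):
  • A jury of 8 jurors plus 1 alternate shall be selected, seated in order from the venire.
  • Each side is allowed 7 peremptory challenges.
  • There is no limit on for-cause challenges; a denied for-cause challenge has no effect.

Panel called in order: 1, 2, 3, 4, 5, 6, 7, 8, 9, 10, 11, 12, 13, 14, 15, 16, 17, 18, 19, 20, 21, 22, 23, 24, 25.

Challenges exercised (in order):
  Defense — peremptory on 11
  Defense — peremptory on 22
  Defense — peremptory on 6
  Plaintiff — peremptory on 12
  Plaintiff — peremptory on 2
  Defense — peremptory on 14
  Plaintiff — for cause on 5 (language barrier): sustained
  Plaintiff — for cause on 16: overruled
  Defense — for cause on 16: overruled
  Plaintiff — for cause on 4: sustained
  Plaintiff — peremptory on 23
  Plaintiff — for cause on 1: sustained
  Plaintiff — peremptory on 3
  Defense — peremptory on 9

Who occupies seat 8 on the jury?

Removed: #1, #2, #3, #4, #5, #6, #9, #11, #12, #14, #22, #23. (#16 stays — for-cause denied.)
Seating in order: seats 1–8 → #7, #8, #10, #13, #15, #16, #17, #18; alternates → #19.
So seat 8 is #18.

18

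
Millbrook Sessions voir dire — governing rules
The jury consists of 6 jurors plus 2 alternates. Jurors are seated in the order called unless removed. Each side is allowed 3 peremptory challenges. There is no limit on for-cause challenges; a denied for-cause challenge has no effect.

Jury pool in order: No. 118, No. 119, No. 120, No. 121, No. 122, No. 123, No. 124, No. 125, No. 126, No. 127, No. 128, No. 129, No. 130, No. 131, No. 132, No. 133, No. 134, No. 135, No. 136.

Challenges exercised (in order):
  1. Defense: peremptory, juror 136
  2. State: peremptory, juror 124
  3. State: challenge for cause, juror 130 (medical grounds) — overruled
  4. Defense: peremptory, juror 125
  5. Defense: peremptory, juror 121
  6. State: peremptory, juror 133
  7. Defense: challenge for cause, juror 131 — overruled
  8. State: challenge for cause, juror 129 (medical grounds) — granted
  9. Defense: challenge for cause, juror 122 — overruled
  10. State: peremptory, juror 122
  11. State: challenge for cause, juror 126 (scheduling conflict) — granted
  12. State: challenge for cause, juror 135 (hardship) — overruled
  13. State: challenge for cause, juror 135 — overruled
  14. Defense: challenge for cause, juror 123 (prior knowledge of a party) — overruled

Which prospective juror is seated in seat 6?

Removed: #121, #122, #124, #125, #126, #129, #133, #136. (#123, #130, #131, #135 stay — for-cause denied.)
Seating in order: seats 1–6 → #118, #119, #120, #123, #127, #128; alternates → #130, #131.
So seat 6 is #128.

128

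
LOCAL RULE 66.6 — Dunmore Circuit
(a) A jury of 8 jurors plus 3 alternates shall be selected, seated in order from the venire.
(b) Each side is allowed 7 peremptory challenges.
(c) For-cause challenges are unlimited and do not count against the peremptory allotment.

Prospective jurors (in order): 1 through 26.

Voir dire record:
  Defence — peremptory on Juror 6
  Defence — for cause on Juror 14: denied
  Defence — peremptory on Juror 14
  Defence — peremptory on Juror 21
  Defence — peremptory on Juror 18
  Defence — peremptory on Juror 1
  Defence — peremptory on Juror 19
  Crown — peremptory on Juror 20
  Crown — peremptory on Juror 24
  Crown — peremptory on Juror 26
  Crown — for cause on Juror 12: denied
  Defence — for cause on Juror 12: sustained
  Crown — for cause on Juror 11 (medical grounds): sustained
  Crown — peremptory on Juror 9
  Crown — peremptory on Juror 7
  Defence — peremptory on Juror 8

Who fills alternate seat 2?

Removed: #1, #6, #7, #8, #9, #11, #12, #14, #18, #19, #20, #21, #24, #26.
Seating in order: seats 1–8 → #2, #3, #4, #5, #10, #13, #15, #16; alternates → #17, #22, #23.
So alternate 2 is #22.

22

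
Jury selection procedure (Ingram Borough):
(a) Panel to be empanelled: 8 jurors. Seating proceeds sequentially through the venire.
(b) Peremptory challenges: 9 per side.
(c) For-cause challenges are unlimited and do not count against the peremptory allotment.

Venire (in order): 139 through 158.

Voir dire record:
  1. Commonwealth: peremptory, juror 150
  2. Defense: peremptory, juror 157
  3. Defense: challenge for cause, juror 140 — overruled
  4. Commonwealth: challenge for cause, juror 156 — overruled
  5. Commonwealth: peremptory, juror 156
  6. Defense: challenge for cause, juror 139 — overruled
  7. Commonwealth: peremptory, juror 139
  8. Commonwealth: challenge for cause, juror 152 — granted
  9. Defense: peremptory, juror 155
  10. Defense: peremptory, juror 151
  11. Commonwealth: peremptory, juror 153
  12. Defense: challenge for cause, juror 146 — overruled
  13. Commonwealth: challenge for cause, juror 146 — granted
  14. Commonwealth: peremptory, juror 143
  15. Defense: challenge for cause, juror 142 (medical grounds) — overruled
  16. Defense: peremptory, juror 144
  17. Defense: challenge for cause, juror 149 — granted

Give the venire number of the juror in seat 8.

158

Removed: #139, #143, #144, #146, #149, #150, #151, #152, #153, #155, #156, #157. (#140, #142 stay — for-cause denied.)
Seating in order: seats 1–8 → #140, #141, #142, #145, #147, #148, #154, #158.
So seat 8 is #158.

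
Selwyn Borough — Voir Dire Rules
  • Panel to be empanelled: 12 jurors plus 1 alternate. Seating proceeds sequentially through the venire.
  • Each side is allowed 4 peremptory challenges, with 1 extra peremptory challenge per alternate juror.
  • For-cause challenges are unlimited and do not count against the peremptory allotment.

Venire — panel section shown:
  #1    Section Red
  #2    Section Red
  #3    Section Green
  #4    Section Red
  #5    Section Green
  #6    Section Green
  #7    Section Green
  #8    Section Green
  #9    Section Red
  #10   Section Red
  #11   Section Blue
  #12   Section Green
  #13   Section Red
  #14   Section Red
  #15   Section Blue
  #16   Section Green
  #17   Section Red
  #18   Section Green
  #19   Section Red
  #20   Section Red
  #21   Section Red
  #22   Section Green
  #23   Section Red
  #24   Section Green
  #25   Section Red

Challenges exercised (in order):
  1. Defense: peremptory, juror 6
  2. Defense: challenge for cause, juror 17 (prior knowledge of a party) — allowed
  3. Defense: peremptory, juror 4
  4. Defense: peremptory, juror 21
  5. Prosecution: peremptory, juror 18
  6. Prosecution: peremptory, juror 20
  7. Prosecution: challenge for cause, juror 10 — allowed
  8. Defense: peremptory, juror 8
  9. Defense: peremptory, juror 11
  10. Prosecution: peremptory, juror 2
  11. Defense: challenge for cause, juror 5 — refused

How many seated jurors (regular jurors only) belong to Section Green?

Removed: #2, #4, #6, #8, #10, #11, #17, #18, #20, #21.
Seated jurors 1–12: #1, #3, #5, #7, #9, #12, #13, #14, #15, #16, #19, #22 (alternates #23 not counted).
Of those, in Section Green: #3, #5, #7, #12, #16, #22 → 6.

6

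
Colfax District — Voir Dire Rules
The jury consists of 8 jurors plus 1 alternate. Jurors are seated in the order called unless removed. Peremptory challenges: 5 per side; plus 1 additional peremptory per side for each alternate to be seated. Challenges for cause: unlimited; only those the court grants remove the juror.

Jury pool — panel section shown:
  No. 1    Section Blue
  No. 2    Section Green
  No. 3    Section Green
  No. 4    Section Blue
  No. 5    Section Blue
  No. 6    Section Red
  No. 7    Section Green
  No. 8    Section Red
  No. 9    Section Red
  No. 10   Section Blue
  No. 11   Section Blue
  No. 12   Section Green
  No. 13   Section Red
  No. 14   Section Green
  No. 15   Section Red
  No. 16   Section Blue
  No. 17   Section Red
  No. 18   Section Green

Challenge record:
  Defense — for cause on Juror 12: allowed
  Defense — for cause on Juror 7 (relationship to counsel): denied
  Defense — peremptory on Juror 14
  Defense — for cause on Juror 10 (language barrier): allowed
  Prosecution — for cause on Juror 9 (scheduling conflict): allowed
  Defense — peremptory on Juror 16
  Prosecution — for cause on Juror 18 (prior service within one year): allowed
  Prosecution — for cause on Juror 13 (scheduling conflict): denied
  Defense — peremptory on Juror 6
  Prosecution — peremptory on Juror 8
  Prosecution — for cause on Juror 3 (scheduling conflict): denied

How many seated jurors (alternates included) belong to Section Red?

2

Removed: #6, #8, #9, #10, #12, #14, #16, #18.
Seated (9 incl. alternates): #1, #2, #3, #4, #5, #7, #11, #13, #15.
Of those, in Section Red: #13, #15 → 2.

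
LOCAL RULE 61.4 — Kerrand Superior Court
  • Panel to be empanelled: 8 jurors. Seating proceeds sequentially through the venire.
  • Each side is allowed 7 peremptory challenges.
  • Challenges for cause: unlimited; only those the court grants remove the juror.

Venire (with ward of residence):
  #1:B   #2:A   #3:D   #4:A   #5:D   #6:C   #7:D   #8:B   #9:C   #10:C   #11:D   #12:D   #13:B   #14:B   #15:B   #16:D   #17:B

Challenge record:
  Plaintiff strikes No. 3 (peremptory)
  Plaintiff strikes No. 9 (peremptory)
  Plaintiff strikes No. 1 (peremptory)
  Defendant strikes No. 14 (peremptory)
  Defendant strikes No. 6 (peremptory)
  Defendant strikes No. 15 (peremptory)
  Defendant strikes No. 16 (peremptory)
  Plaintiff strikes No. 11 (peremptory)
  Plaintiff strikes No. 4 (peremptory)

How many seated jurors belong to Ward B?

3

Removed: #1, #3, #4, #6, #9, #11, #14, #15, #16.
Seated jurors 1–8: #2, #5, #7, #8, #10, #12, #13, #17.
Of those, in Ward B: #8, #13, #17 → 3.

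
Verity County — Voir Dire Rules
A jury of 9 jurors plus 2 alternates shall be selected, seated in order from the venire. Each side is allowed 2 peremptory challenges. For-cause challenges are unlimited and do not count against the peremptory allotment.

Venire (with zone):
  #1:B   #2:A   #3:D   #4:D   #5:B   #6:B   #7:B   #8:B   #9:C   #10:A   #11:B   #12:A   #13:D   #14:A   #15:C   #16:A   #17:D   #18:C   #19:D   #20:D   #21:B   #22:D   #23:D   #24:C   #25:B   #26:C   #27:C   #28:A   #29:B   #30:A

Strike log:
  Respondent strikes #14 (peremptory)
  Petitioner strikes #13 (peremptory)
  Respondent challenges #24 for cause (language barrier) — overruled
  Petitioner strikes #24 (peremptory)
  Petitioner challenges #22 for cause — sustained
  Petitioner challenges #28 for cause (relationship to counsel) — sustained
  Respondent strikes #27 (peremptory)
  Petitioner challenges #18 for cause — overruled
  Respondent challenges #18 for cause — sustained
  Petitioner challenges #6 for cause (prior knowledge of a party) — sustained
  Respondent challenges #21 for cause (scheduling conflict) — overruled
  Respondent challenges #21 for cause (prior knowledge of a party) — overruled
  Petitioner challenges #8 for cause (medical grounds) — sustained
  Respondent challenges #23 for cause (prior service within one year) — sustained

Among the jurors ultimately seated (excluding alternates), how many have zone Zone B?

4

Removed: #6, #8, #13, #14, #18, #22, #23, #24, #27, #28.
Seated jurors 1–9: #1, #2, #3, #4, #5, #7, #9, #10, #11 (alternates #12, #15 not counted).
Of those, in Zone B: #1, #5, #7, #11 → 4.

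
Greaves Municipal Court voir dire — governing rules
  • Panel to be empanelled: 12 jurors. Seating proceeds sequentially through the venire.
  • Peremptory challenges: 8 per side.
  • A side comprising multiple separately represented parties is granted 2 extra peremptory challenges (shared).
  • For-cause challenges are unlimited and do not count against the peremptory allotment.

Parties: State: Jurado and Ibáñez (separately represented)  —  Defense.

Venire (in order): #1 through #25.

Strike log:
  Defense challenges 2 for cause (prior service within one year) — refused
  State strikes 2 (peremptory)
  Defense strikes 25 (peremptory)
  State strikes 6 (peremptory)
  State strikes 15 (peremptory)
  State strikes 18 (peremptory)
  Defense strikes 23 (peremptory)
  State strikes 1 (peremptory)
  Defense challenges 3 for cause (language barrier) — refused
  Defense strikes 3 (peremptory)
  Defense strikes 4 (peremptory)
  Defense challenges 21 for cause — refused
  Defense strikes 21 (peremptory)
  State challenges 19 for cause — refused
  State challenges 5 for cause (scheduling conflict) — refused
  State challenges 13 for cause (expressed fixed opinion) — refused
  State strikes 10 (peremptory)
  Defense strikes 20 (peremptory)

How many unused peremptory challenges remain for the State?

State allotment: 8 base + 2 multi-party = 10.
State peremptories used: #2, #6, #15, #18, #1, #10 — 6 (for-cause on #19, #5, #13 don't count).
Remaining: 10 − 6 = 4.

4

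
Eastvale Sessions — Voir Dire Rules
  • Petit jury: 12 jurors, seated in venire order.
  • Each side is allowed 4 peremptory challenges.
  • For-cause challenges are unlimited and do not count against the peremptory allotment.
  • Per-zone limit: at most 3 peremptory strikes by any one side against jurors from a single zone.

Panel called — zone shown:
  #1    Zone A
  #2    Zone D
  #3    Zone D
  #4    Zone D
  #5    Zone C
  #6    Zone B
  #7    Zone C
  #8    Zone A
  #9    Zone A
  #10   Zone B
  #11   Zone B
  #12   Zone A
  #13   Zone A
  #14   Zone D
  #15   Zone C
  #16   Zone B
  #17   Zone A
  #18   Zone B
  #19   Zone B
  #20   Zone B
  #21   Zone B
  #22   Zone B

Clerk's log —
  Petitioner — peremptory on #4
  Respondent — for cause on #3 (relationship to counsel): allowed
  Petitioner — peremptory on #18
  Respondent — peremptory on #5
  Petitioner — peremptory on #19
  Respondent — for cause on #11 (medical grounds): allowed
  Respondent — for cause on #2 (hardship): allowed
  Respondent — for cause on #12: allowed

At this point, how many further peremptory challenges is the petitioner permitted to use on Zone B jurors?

Petitioner peremptories so far: #4, #18, #19 — 3 of 4 used, 1 left overall.
Against Zone B: #18, #19 — 2 used; per-zone cap 3 leaves 1.
Binding limit: min(1, 1) = 1.

1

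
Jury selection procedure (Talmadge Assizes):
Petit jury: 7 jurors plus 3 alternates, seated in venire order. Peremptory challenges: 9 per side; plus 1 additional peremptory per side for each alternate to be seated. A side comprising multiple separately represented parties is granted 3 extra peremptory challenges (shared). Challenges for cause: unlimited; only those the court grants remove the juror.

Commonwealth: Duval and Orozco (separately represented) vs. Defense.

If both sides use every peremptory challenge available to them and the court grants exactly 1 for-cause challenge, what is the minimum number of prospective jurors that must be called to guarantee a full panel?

38

Seats to fill: 7 + 3 alternates = 10.
Peremptories — Commonwealth: 9 + 1×3 + 3 = 15; Defense: 9 + 1×3 = 12; total 27.
For-cause removals: 1.
Minimum venire: 10 + 27 + 1 = 38.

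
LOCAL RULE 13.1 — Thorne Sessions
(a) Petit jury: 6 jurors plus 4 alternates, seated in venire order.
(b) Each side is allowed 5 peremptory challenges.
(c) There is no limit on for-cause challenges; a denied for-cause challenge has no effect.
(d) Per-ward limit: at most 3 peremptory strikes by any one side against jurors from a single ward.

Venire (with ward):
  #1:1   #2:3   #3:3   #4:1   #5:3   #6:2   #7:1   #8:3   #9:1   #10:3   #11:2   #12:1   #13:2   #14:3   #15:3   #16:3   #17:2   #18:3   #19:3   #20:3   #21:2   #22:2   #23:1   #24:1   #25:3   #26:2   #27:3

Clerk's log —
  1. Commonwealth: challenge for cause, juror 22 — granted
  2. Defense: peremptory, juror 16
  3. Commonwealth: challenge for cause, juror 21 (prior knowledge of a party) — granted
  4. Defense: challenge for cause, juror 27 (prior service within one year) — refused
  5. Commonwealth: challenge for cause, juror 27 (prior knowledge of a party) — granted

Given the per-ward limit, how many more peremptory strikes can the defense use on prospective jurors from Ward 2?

Defense peremptories so far: #16 — 1 of 5 used, 4 left overall.
Against Ward 2: none yet — per-ward cap 3 leaves 3.
Binding limit: min(4, 3) = 3.

3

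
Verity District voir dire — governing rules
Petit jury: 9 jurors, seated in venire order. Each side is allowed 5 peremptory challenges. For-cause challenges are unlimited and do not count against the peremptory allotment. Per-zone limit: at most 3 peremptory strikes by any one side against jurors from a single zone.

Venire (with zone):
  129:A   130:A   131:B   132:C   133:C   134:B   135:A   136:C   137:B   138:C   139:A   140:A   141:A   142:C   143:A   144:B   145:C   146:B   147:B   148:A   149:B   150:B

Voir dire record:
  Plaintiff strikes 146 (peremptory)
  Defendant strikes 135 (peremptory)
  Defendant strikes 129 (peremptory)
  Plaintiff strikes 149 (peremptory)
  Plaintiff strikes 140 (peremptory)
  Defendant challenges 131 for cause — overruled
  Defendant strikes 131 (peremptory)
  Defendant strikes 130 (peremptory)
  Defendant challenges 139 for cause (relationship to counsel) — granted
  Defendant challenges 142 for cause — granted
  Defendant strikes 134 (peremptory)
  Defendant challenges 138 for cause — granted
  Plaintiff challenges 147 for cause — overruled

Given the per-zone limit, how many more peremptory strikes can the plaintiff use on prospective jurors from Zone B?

1

Plaintiff peremptories so far: #146, #149, #140 — 3 of 5 used, 2 left overall.
Against Zone B: #146, #149 — 2 used; per-zone cap 3 leaves 1.
Binding limit: min(2, 1) = 1.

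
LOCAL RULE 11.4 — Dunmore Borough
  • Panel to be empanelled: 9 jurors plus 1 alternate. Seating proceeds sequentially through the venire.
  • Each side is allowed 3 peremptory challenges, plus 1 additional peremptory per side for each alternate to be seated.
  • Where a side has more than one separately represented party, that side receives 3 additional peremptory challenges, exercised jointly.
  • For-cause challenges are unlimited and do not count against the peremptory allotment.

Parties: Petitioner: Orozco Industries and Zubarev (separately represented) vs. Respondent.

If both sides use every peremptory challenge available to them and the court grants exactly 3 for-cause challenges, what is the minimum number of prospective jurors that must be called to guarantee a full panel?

24

Seats to fill: 9 + 1 alternates = 10.
Peremptories — Petitioner: 3 + 1×1 + 3 = 7; Respondent: 3 + 1×1 = 4; total 11.
For-cause removals: 3.
Minimum venire: 10 + 11 + 3 = 24.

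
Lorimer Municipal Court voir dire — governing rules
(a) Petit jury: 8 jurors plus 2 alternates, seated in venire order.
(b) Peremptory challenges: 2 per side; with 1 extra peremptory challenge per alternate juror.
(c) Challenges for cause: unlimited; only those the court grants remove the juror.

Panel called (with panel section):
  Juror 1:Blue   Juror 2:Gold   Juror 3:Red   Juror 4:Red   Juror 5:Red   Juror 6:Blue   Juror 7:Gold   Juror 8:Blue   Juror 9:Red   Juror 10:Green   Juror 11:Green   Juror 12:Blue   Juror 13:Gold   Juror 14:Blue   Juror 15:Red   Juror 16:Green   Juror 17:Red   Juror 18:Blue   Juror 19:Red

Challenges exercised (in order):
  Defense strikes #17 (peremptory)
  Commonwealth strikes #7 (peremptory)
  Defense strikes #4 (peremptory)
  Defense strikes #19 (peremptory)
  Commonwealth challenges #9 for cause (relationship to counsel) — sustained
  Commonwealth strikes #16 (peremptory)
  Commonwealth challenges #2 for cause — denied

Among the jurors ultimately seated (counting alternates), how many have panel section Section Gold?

Removed: #4, #7, #9, #16, #17, #19.
Seated (10 incl. alternates): #1, #2, #3, #5, #6, #8, #10, #11, #12, #13.
Of those, in Section Gold: #2, #13 → 2.

2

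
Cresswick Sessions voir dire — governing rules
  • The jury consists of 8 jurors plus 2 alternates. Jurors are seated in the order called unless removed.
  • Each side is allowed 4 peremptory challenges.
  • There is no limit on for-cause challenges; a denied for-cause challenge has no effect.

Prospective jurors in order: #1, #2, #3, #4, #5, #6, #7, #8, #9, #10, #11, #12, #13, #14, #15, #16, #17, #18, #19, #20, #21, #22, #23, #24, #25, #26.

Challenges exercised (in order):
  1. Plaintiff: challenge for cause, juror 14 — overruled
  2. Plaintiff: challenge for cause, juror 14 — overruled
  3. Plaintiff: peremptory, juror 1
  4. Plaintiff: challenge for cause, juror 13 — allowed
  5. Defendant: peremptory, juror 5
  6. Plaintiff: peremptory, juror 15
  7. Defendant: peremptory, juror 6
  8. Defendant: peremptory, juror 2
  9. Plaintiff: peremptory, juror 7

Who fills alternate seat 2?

Removed: #1, #2, #5, #6, #7, #13, #15. (#14 stays — for-cause denied.)
Seating in order: seats 1–8 → #3, #4, #8, #9, #10, #11, #12, #14; alternates → #16, #17.
So alternate 2 is #17.

17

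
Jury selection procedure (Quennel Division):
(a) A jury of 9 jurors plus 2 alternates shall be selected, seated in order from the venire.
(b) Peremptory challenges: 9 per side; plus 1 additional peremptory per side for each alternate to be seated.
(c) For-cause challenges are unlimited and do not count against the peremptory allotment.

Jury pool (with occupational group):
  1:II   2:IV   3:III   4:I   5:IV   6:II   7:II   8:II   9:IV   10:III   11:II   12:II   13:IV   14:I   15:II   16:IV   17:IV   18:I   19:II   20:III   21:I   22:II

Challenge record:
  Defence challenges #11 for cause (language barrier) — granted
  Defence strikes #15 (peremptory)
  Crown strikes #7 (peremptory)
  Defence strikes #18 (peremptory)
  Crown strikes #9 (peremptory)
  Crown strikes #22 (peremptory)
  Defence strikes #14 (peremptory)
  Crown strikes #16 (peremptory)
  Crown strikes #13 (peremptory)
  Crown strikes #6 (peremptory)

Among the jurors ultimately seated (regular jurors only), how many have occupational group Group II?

Removed: #6, #7, #9, #11, #13, #14, #15, #16, #18, #22.
Seated jurors 1–9: #1, #2, #3, #4, #5, #8, #10, #12, #17 (alternates #19, #20 not counted).
Of those, in Group II: #1, #8, #12 → 3.

3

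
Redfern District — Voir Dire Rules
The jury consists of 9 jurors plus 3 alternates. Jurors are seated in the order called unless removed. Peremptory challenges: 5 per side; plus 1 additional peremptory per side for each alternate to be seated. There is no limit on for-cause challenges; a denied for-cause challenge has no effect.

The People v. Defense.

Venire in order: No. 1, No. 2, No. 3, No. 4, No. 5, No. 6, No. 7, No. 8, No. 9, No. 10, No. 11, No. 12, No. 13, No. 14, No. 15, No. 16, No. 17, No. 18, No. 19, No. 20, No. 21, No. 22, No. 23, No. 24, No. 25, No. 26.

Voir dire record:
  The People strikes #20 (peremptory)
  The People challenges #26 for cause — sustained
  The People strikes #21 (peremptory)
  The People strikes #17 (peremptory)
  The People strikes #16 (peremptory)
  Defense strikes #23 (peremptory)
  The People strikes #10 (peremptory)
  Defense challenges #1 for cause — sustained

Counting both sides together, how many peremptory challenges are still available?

The People allotment: 5 base + 1 × 3 alternates = 8. Defense allotment: 5 base + 1 × 3 alternates = 8.
The People peremptories used: #20, #21, #17, #16, #10 — 5 (the for-cause on #26 doesn't count).
Defense peremptories used: #23 — 1 (the for-cause on #1 doesn't count).
Remaining: (8 − 5) + (8 − 1) = 10.

10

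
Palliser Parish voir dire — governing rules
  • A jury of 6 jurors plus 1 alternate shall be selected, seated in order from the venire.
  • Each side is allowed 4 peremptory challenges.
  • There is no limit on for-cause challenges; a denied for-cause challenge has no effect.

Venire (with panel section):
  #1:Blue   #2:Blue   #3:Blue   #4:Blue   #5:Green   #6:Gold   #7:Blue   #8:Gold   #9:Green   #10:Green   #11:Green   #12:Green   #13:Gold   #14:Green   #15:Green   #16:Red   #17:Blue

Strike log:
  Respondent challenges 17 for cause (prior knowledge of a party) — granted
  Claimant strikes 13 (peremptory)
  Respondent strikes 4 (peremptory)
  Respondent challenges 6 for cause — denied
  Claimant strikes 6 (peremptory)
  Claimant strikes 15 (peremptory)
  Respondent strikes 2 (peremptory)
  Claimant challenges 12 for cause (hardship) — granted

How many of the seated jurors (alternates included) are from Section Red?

0

Removed: #2, #4, #6, #12, #13, #15, #17.
Seated (7 incl. alternates): #1, #3, #5, #7, #8, #9, #10.
None of those are in Section Red → 0.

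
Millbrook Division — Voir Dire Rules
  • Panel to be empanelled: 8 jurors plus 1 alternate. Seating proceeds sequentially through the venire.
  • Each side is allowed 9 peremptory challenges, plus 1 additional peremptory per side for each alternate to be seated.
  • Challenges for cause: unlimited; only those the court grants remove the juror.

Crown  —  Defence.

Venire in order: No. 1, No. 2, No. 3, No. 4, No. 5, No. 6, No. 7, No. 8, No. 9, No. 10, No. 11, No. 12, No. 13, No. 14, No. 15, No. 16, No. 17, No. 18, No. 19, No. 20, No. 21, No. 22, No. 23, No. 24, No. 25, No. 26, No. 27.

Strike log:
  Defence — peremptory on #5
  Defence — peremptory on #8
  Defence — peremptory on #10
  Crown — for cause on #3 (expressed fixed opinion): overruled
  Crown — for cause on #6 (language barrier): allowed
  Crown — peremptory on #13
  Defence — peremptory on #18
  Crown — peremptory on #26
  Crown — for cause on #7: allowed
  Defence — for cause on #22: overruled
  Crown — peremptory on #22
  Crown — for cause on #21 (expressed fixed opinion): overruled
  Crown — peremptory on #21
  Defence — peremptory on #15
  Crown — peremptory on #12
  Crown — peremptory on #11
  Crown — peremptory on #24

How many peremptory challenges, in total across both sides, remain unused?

Crown allotment: 9 base + 1 × 1 alternate = 10. Defence allotment: 9 base + 1 × 1 alternate = 10.
Crown peremptories used: #13, #26, #22, #21, #12, #11, #24 — 7 (for-cause on #3, #6, #7, #21 don't count).
Defence peremptories used: #5, #8, #10, #18, #15 — 5 (the for-cause on #22 doesn't count).
Remaining: (10 − 7) + (10 − 5) = 8.

8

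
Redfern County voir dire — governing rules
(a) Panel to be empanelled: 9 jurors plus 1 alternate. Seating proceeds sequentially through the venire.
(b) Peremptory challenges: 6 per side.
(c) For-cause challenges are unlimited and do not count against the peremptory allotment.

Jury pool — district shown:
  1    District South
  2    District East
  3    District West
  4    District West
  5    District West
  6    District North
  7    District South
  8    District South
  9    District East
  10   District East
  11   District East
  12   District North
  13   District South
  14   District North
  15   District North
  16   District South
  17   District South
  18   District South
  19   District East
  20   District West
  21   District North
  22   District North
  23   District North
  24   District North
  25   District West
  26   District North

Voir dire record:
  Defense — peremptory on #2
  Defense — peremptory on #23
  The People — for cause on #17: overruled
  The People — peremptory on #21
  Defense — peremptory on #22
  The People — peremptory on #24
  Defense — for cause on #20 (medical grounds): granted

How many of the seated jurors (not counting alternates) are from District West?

Removed: #2, #20, #21, #22, #23, #24.
Seated jurors 1–9: #1, #3, #4, #5, #6, #7, #8, #9, #10 (alternates #11 not counted).
Of those, in District West: #3, #4, #5 → 3.

3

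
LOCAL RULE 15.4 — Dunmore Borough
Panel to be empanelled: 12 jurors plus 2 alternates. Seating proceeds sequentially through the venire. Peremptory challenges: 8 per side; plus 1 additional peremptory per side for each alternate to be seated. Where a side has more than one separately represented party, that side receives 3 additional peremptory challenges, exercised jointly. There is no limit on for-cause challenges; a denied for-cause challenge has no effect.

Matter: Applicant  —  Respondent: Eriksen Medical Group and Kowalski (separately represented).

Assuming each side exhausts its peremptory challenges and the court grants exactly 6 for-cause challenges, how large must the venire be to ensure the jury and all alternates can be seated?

43

Seats to fill: 12 + 2 alternates = 14.
Peremptories — Applicant: 8 + 1×2 = 10; Respondent: 8 + 1×2 + 3 = 13; total 23.
For-cause removals: 6.
Minimum venire: 14 + 23 + 6 = 43.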